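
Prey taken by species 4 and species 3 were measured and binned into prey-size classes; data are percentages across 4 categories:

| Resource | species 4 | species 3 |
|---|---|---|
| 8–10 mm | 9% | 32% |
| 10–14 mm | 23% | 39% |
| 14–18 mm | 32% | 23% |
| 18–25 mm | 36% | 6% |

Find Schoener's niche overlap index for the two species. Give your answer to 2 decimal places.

Convert percentages to proportions (divide by 100).
Σ|p₁ᵢ − p₂ᵢ| = 0.23 + 0.16 + 0.09 + 0.30 = 0.78
D = 1 − ½ × 0.78 = 1 − 0.390 = 0.6100

0.61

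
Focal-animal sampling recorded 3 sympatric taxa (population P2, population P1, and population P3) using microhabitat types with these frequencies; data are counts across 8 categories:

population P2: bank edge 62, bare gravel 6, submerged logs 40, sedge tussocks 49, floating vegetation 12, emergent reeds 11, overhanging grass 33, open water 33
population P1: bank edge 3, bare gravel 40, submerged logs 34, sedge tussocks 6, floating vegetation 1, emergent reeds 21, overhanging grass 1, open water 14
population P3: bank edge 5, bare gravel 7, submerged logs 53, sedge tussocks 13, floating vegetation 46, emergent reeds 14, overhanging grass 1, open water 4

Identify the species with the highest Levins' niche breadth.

Proportions for population P2 (n=246): 62/246=0.2520, 6/246=0.0244, 40/246=0.1626, 49/246=0.1992, 12/246=0.0488, 11/246=0.0447, 33/246=0.1341, 33/246=0.1341
Proportions for population P1 (n=120): 3/120=0.0250, 40/120=0.3333, 34/120=0.2833, 6/120=0.0500, 1/120=0.0083, 21/120=0.1750, 1/120=0.0083, 14/120=0.1167
Proportions for population P3 (n=143): 5/143=0.0350, 7/143=0.0490, 53/143=0.3706, 13/143=0.0909, 46/143=0.3217, 14/143=0.0979, 1/143=0.0070, 4/143=0.0280
Σp_P2ᵢ² = 0.2520² + 0.0244² + 0.1626² + 0.1992² + 0.0488² + 0.0447² + 0.1341² + 0.1341² = 0.063504 + 0.000595 + 0.026439 + 0.039681 + 0.002381 + 0.001998 + 0.017983 + 0.017983 = 0.170564
B_P2 = 1 / 0.170564 = 5.8629
Σp_P1ᵢ² = 0.0250² + 0.3333² + 0.2833² + 0.0500² + 0.0083² + 0.1750² + 0.0083² + 0.1167² = 0.000625 + 0.111089 + 0.080259 + 0.002500 + 0.000069 + 0.030625 + 0.000069 + 0.013619 = 0.238855
B_P1 = 1 / 0.238855 = 4.1866
Σp_P3ᵢ² = 0.0350² + 0.0490² + 0.3706² + 0.0909² + 0.3217² + 0.0979² + 0.0070² + 0.0280² = 0.001225 + 0.002401 + 0.137344 + 0.008263 + 0.103491 + 0.009584 + 0.000049 + 0.000784 = 0.263141
B_P3 = 1 / 0.263141 = 3.8002
Highest B → broadest niche (most generalist): population P2 (B = 5.86).

population P2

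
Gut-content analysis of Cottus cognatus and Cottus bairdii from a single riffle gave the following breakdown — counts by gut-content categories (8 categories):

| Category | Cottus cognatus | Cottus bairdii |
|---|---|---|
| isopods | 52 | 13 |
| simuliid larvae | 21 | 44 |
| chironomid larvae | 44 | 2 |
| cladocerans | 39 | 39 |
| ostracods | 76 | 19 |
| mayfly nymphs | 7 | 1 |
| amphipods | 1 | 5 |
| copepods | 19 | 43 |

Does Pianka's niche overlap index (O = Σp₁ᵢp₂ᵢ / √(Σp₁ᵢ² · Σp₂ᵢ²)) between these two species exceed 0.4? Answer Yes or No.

Proportions for Cottus cognatus (n=259): 52/259=0.2008, 21/259=0.0811, 44/259=0.1699, 39/259=0.1506, 76/259=0.2934, 7/259=0.0270, 1/259=0.0039, 19/259=0.0734
Proportions for Cottus bairdii (n=166): 13/166=0.0783, 44/166=0.2651, 2/166=0.0120, 39/166=0.2349, 19/166=0.1145, 1/166=0.0060, 5/166=0.0301, 43/166=0.2590
Σ p₁ᵢp₂ᵢ = 0.015723 + 0.021500 + 0.002039 + 0.035376 + 0.033594 + 0.000162 + 0.000117 + 0.019011 = 0.127522
Σp_1ᵢ² = 0.2008² + 0.0811² + 0.1699² + 0.1506² + 0.2934² + 0.0270² + 0.0039² + 0.0734² = 0.040321 + 0.006577 + 0.028866 + 0.022680 + 0.086084 + 0.000729 + 0.000015 + 0.005388 = 0.190660
Σp_2ᵢ² = 0.0783² + 0.2651² + 0.0120² + 0.2349² + 0.1145² + 0.0060² + 0.0301² + 0.2590² = 0.006131 + 0.070278 + 0.000144 + 0.055178 + 0.013110 + 0.000036 + 0.000906 + 0.067081 = 0.212864
O = 0.127522 / √(0.190660 × 0.212864) = 0.127522 / 0.2014563 = 0.6330
O = 0.6330 > 0.4 → Yes.

Yes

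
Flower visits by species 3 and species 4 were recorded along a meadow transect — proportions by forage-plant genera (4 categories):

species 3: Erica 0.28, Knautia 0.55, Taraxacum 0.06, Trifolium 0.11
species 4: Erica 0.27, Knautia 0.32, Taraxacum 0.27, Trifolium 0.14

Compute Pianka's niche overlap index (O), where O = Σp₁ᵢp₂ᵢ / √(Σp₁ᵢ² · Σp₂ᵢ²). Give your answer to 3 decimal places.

0.869

Σ p₁ᵢp₂ᵢ = 0.0756 + 0.1760 + 0.0162 + 0.0154 = 0.2832
Σp_1ᵢ² = 0.28² + 0.55² + 0.06² + 0.11² = 0.0784 + 0.3025 + 0.0036 + 0.0121 = 0.3966
Σp_2ᵢ² = 0.27² + 0.32² + 0.27² + 0.14² = 0.0729 + 0.1024 + 0.0729 + 0.0196 = 0.2678
O = 0.2832 / √(0.3966 × 0.2678) = 0.2832 / 0.325898 = 0.86898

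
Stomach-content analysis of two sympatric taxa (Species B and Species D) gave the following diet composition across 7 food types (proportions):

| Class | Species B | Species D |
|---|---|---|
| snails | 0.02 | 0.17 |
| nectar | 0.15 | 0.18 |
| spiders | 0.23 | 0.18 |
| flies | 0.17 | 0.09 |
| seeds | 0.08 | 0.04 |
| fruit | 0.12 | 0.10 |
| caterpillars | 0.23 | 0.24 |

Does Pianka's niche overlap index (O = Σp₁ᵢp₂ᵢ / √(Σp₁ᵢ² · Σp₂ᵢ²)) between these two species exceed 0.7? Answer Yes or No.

Σ p₁ᵢp₂ᵢ = 0.0034 + 0.0270 + 0.0414 + 0.0153 + 0.0032 + 0.0120 + 0.0552 = 0.1575
Σp_1ᵢ² = 0.02² + 0.15² + 0.23² + 0.17² + 0.08² + 0.12² + 0.23² = 0.0004 + 0.0225 + 0.0529 + 0.0289 + 0.0064 + 0.0144 + 0.0529 = 0.1784
Σp_2ᵢ² = 0.17² + 0.18² + 0.18² + 0.09² + 0.04² + 0.10² + 0.24² = 0.0289 + 0.0324 + 0.0324 + 0.0081 + 0.0016 + 0.0100 + 0.0576 = 0.1710
O = 0.1575 / √(0.1784 × 0.1710) = 0.1575 / 0.17466 = 0.9018
O = 0.9018 > 0.7 → Yes.

Yes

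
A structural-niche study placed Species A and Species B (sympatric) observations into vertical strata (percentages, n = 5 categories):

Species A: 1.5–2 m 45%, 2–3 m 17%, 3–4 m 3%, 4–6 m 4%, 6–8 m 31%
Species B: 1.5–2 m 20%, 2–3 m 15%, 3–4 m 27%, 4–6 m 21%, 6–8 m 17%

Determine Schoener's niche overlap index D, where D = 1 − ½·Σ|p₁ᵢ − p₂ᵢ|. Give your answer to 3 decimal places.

0.590

Convert percentages to proportions (divide by 100).
Σ|p₁ᵢ − p₂ᵢ| = 0.25 + 0.02 + 0.24 + 0.17 + 0.14 = 0.82
D = 1 − ½ × 0.82 = 1 − 0.410 = 0.59000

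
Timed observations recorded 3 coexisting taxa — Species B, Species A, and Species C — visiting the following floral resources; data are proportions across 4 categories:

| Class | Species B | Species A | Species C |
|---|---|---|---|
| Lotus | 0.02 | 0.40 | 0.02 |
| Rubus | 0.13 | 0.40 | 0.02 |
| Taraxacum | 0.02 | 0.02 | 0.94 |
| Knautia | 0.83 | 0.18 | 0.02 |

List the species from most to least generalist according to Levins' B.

Σp_Bᵢ² = 0.02² + 0.13² + 0.02² + 0.83² = 0.0004 + 0.0169 + 0.0004 + 0.6889 = 0.7066
B_B = 1 / 0.7066 = 1.4152
Σp_Aᵢ² = 0.40² + 0.40² + 0.02² + 0.18² = 0.1600 + 0.1600 + 0.0004 + 0.0324 = 0.3528
B_A = 1 / 0.3528 = 2.8345
Σp_Cᵢ² = 0.02² + 0.02² + 0.94² + 0.02² = 0.0004 + 0.0004 + 0.8836 + 0.0004 = 0.8848
B_C = 1 / 0.8848 = 1.1302
Ranking by B (broadest → narrowest): Species A (2.83) > Species B (1.42) > Species C (1.13)

Species A > Species B > Species C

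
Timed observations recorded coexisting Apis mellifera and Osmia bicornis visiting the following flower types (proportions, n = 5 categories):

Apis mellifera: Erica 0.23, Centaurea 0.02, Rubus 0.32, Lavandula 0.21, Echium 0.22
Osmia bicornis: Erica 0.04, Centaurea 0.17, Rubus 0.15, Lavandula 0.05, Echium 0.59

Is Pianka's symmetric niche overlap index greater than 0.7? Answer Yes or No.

No

Σ p₁ᵢp₂ᵢ = 0.0092 + 0.0034 + 0.0480 + 0.0105 + 0.1298 = 0.2009
Σp_1ᵢ² = 0.23² + 0.02² + 0.32² + 0.21² + 0.22² = 0.0529 + 0.0004 + 0.1024 + 0.0441 + 0.0484 = 0.2482
Σp_2ᵢ² = 0.04² + 0.17² + 0.15² + 0.05² + 0.59² = 0.0016 + 0.0289 + 0.0225 + 0.0025 + 0.3481 = 0.4036
O = 0.2009 / √(0.2482 × 0.4036) = 0.2009 / 0.31650 = 0.6348
O = 0.6348 < 0.7 → No.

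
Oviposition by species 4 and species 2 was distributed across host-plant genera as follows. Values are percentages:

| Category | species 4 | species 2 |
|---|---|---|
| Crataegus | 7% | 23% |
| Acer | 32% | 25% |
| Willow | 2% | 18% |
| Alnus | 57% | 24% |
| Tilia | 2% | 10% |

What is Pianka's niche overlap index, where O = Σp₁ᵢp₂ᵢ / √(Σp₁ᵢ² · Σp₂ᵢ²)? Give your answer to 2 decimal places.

Convert percentages to proportions (divide by 100).
Σ p₁ᵢp₂ᵢ = 0.0161 + 0.0800 + 0.0036 + 0.1368 + 0.0020 = 0.2385
Σp_1ᵢ² = 0.07² + 0.32² + 0.02² + 0.57² + 0.02² = 0.0049 + 0.1024 + 0.0004 + 0.3249 + 0.0004 = 0.4330
Σp_2ᵢ² = 0.23² + 0.25² + 0.18² + 0.24² + 0.10² = 0.0529 + 0.0625 + 0.0324 + 0.0576 + 0.0100 = 0.2154
O = 0.2385 / √(0.4330 × 0.2154) = 0.2385 / 0.30540 = 0.7809

0.78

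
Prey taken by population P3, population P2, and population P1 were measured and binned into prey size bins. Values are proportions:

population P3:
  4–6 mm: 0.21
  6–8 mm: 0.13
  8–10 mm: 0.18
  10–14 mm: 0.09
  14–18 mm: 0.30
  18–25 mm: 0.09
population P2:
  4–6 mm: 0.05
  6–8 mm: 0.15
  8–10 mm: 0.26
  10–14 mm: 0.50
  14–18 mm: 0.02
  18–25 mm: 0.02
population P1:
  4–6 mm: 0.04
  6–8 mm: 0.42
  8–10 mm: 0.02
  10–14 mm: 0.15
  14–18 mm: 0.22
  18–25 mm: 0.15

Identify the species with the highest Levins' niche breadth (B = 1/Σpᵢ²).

population P3

Σp_P3ᵢ² = 0.21² + 0.13² + 0.18² + 0.09² + 0.30² + 0.09² = 0.0441 + 0.0169 + 0.0324 + 0.0081 + 0.0900 + 0.0081 = 0.1996
B_P3 = 1 / 0.1996 = 5.0100
Σp_P2ᵢ² = 0.05² + 0.15² + 0.26² + 0.50² + 0.02² + 0.02² = 0.0025 + 0.0225 + 0.0676 + 0.2500 + 0.0004 + 0.0004 = 0.3434
B_P2 = 1 / 0.3434 = 2.9121
Σp_P1ᵢ² = 0.04² + 0.42² + 0.02² + 0.15² + 0.22² + 0.15² = 0.0016 + 0.1764 + 0.0004 + 0.0225 + 0.0484 + 0.0225 = 0.2718
B_P1 = 1 / 0.2718 = 3.6792
Highest B → broadest niche (most generalist): population P3 (B = 5.01).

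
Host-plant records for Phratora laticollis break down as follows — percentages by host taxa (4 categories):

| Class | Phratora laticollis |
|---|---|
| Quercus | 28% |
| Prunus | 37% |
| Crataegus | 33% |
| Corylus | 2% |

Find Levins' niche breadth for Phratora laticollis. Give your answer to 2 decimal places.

Convert percentages to proportions (divide by 100).
Σpᵢ² = 0.28² + 0.37² + 0.33² + 0.02² = 0.0784 + 0.1369 + 0.1089 + 0.0004 = 0.3246
B = 1 / 0.3246 = 3.0807

3.08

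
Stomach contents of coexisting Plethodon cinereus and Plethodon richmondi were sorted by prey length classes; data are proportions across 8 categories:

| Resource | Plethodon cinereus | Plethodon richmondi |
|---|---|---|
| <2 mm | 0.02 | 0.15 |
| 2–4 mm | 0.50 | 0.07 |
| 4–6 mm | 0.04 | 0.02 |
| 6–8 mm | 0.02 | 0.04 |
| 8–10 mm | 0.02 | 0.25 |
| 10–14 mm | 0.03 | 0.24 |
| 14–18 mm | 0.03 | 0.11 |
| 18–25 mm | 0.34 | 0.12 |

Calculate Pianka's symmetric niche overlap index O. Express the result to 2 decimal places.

0.38

Σ p₁ᵢp₂ᵢ = 0.0030 + 0.0350 + 0.0008 + 0.0008 + 0.0050 + 0.0072 + 0.0033 + 0.0408 = 0.0959
Σp_1ᵢ² = 0.02² + 0.50² + 0.04² + 0.02² + 0.02² + 0.03² + 0.03² + 0.34² = 0.0004 + 0.2500 + 0.0016 + 0.0004 + 0.0004 + 0.0009 + 0.0009 + 0.1156 = 0.3702
Σp_2ᵢ² = 0.15² + 0.07² + 0.02² + 0.04² + 0.25² + 0.24² + 0.11² + 0.12² = 0.0225 + 0.0049 + 0.0004 + 0.0016 + 0.0625 + 0.0576 + 0.0121 + 0.0144 = 0.1760
O = 0.0959 / √(0.3702 × 0.1760) = 0.0959 / 0.25526 = 0.3757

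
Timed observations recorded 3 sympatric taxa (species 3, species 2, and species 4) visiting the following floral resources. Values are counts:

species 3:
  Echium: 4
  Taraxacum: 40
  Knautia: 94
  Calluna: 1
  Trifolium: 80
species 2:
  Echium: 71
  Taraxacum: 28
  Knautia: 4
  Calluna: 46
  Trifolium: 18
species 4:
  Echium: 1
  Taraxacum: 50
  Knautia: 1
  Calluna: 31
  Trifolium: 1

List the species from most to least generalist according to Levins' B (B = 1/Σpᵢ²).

Proportions for species 3 (n=219): 4/219=0.0183, 40/219=0.1826, 94/219=0.4292, 1/219=0.0046, 80/219=0.3653
Proportions for species 2 (n=167): 71/167=0.4251, 28/167=0.1677, 4/167=0.0240, 46/167=0.2754, 18/167=0.1078
Proportions for species 4 (n=84): 1/84=0.0119, 50/84=0.5952, 1/84=0.0119, 31/84=0.3690, 1/84=0.0119
Σp_3ᵢ² = 0.0183² + 0.1826² + 0.4292² + 0.0046² + 0.3653² = 0.000335 + 0.033343 + 0.184213 + 0.000021 + 0.133444 = 0.351356
B_3 = 1 / 0.351356 = 2.8461
Σp_2ᵢ² = 0.4251² + 0.1677² + 0.0240² + 0.2754² + 0.1078² = 0.180710 + 0.028123 + 0.000576 + 0.075845 + 0.011621 = 0.296875
B_2 = 1 / 0.296875 = 3.3684
Σp_4ᵢ² = 0.0119² + 0.5952² + 0.0119² + 0.3690² + 0.0119² = 0.000142 + 0.354263 + 0.000142 + 0.136161 + 0.000142 = 0.490850
B_4 = 1 / 0.490850 = 2.0373
Ranking by B (broadest → narrowest): species 2 (3.37) > species 3 (2.85) > species 4 (2.04)

species 2 > species 3 > species 4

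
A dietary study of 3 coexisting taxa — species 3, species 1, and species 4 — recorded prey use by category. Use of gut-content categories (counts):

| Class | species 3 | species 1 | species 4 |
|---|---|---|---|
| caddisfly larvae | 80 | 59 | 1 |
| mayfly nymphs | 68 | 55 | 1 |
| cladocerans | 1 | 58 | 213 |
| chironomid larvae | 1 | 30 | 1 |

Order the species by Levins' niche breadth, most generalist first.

Proportions for species 3 (n=150): 80/150=0.5333, 68/150=0.4533, 1/150=0.0067, 1/150=0.0067
Proportions for species 1 (n=202): 59/202=0.2921, 55/202=0.2723, 58/202=0.2871, 30/202=0.1485
Proportions for species 4 (n=216): 1/216=0.0046, 1/216=0.0046, 213/216=0.9861, 1/216=0.0046
Σp_3ᵢ² = 0.5333² + 0.4533² + 0.0067² + 0.0067² = 0.284409 + 0.205481 + 0.000045 + 0.000045 = 0.489980
B_3 = 1 / 0.489980 = 2.0409
Σp_1ᵢ² = 0.2921² + 0.2723² + 0.2871² + 0.1485² = 0.085322 + 0.074147 + 0.082426 + 0.022052 = 0.263947
B_1 = 1 / 0.263947 = 3.7886
Σp_4ᵢ² = 0.0046² + 0.0046² + 0.9861² + 0.0046² = 0.000021 + 0.000021 + 0.972393 + 0.000021 = 0.972456
B_4 = 1 / 0.972456 = 1.0283
Ranking by B (broadest → narrowest): species 1 (3.79) > species 3 (2.04) > species 4 (1.03)

species 1 > species 3 > species 4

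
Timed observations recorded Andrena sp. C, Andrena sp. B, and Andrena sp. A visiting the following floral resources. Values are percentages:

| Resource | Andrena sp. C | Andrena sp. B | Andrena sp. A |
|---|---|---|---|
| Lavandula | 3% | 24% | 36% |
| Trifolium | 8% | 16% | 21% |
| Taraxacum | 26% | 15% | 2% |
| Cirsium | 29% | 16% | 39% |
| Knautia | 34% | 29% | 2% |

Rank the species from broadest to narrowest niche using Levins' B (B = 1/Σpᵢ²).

Convert percentages to proportions (divide by 100).
Σp_Cᵢ² = 0.03² + 0.08² + 0.26² + 0.29² + 0.34² = 0.0009 + 0.0064 + 0.0676 + 0.0841 + 0.1156 = 0.2746
B_C = 1 / 0.2746 = 3.6417
Σp_Bᵢ² = 0.24² + 0.16² + 0.15² + 0.16² + 0.29² = 0.0576 + 0.0256 + 0.0225 + 0.0256 + 0.0841 = 0.2154
B_B = 1 / 0.2154 = 4.6425
Σp_Aᵢ² = 0.36² + 0.21² + 0.02² + 0.39² + 0.02² = 0.1296 + 0.0441 + 0.0004 + 0.1521 + 0.0004 = 0.3266
B_A = 1 / 0.3266 = 3.0618
Ranking by B (broadest → narrowest): Andrena sp. B (4.64) > Andrena sp. C (3.64) > Andrena sp. A (3.06)

Andrena sp. B > Andrena sp. C > Andrena sp. A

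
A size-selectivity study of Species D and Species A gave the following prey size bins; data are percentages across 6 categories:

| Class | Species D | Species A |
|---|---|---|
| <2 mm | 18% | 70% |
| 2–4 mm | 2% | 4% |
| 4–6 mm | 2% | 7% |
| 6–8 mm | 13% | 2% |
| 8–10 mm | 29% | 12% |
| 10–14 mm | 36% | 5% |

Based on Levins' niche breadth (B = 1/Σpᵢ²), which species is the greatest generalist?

Species D

Convert percentages to proportions (divide by 100).
Σp_Dᵢ² = 0.18² + 0.02² + 0.02² + 0.13² + 0.29² + 0.36² = 0.0324 + 0.0004 + 0.0004 + 0.0169 + 0.0841 + 0.1296 = 0.2638
B_D = 1 / 0.2638 = 3.7908
Σp_Aᵢ² = 0.70² + 0.04² + 0.07² + 0.02² + 0.12² + 0.05² = 0.4900 + 0.0016 + 0.0049 + 0.0004 + 0.0144 + 0.0025 = 0.5138
B_A = 1 / 0.5138 = 1.9463
Highest B → broadest niche (most generalist): Species D (B = 3.79).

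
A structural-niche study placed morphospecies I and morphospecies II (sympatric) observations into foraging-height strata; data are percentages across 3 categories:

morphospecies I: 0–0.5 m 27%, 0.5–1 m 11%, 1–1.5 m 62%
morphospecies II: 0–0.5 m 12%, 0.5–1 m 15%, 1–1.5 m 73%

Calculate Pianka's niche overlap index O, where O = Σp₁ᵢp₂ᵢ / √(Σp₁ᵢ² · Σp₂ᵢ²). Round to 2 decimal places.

Convert percentages to proportions (divide by 100).
Σ p₁ᵢp₂ᵢ = 0.0324 + 0.0165 + 0.4526 = 0.5015
Σp_1ᵢ² = 0.27² + 0.11² + 0.62² = 0.0729 + 0.0121 + 0.3844 = 0.4694
Σp_2ᵢ² = 0.12² + 0.15² + 0.73² = 0.0144 + 0.0225 + 0.5329 = 0.5698
O = 0.5015 / √(0.4694 × 0.5698) = 0.5015 / 0.51717 = 0.9697

0.97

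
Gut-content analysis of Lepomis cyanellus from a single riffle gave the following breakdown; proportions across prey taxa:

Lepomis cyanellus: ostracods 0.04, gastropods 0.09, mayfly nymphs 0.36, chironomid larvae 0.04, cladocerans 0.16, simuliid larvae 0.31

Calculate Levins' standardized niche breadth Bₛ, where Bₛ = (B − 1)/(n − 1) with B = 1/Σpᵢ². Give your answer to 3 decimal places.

Σpᵢ² = 0.04² + 0.09² + 0.36² + 0.04² + 0.16² + 0.31² = 0.0016 + 0.0081 + 0.1296 + 0.0016 + 0.0256 + 0.0961 = 0.2626
B = 1 / 0.2626 = 3.80807
Bₛ = (B − 1)/(n − 1) = (3.80807 − 1)/(6 − 1) = 2.80807/5 = 0.56161

0.562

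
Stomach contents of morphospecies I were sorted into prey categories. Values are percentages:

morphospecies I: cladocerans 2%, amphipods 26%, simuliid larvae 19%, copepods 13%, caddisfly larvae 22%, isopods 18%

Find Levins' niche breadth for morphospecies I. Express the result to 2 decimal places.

Convert percentages to proportions (divide by 100).
Σpᵢ² = 0.02² + 0.26² + 0.19² + 0.13² + 0.22² + 0.18² = 0.0004 + 0.0676 + 0.0361 + 0.0169 + 0.0484 + 0.0324 = 0.2018
B = 1 / 0.2018 = 4.9554

4.96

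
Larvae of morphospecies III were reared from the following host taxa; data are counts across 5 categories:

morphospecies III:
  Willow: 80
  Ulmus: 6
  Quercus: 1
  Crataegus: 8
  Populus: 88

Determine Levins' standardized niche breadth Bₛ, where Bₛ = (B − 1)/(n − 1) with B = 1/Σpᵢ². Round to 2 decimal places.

Proportions for morphospecies III (n=183): 80/183=0.4372, 6/183=0.0328, 1/183=0.0055, 8/183=0.0437, 88/183=0.4809
Σpᵢ² = 0.4372² + 0.0328² + 0.0055² + 0.0437² + 0.4809² = 0.191144 + 0.001076 + 0.000030 + 0.001910 + 0.231265 = 0.425425
B = 1 / 0.425425 = 2.3506
Bₛ = (B − 1)/(n − 1) = (2.3506 − 1)/(5 − 1) = 1.3506/4 = 0.3377

0.34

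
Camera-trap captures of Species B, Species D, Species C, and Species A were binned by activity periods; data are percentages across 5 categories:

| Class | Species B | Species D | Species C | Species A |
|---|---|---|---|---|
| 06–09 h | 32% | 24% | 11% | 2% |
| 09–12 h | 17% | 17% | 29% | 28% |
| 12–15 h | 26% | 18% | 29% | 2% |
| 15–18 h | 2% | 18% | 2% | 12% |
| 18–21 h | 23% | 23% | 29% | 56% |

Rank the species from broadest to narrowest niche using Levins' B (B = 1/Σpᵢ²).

Species D > Species B > Species C > Species A

Convert percentages to proportions (divide by 100).
Σp_Bᵢ² = 0.32² + 0.17² + 0.26² + 0.02² + 0.23² = 0.1024 + 0.0289 + 0.0676 + 0.0004 + 0.0529 = 0.2522
B_B = 1 / 0.2522 = 3.9651
Σp_Dᵢ² = 0.24² + 0.17² + 0.18² + 0.18² + 0.23² = 0.0576 + 0.0289 + 0.0324 + 0.0324 + 0.0529 = 0.2042
B_D = 1 / 0.2042 = 4.8972
Σp_Cᵢ² = 0.11² + 0.29² + 0.29² + 0.02² + 0.29² = 0.0121 + 0.0841 + 0.0841 + 0.0004 + 0.0841 = 0.2648
B_C = 1 / 0.2648 = 3.7764
Σp_Aᵢ² = 0.02² + 0.28² + 0.02² + 0.12² + 0.56² = 0.0004 + 0.0784 + 0.0004 + 0.0144 + 0.3136 = 0.4072
B_A = 1 / 0.4072 = 2.4558
Ranking by B (broadest → narrowest): Species D (4.90) > Species B (3.97) > Species C (3.78) > Species A (2.46)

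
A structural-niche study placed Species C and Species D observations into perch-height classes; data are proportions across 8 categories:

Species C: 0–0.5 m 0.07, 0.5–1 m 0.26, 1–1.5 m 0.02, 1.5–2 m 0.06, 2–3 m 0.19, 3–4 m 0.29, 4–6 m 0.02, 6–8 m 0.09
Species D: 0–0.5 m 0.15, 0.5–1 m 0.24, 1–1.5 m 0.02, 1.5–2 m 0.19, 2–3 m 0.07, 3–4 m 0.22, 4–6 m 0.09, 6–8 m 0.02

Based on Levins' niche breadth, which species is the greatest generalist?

Σp_Cᵢ² = 0.07² + 0.26² + 0.02² + 0.06² + 0.19² + 0.29² + 0.02² + 0.09² = 0.0049 + 0.0676 + 0.0004 + 0.0036 + 0.0361 + 0.0841 + 0.0004 + 0.0081 = 0.2052
B_C = 1 / 0.2052 = 4.8733
Σp_Dᵢ² = 0.15² + 0.24² + 0.02² + 0.19² + 0.07² + 0.22² + 0.09² + 0.02² = 0.0225 + 0.0576 + 0.0004 + 0.0361 + 0.0049 + 0.0484 + 0.0081 + 0.0004 = 0.1784
B_D = 1 / 0.1784 = 5.6054
Highest B → broadest niche (most generalist): Species D (B = 5.61).

Species D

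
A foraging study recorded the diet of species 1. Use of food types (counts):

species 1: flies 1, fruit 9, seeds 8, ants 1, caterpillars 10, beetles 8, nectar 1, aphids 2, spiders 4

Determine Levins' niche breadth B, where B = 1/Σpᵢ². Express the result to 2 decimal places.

Proportions for species 1 (n=44): 1/44=0.0227, 9/44=0.2045, 8/44=0.1818, 1/44=0.0227, 10/44=0.2273, 8/44=0.1818, 1/44=0.0227, 2/44=0.0455, 4/44=0.0909
Σpᵢ² = 0.0227² + 0.2045² + 0.1818² + 0.0227² + 0.2273² + 0.1818² + 0.0227² + 0.0455² + 0.0909² = 0.000515 + 0.041820 + 0.033051 + 0.000515 + 0.051665 + 0.033051 + 0.000515 + 0.002070 + 0.008263 = 0.171465
B = 1 / 0.171465 = 5.8321

5.83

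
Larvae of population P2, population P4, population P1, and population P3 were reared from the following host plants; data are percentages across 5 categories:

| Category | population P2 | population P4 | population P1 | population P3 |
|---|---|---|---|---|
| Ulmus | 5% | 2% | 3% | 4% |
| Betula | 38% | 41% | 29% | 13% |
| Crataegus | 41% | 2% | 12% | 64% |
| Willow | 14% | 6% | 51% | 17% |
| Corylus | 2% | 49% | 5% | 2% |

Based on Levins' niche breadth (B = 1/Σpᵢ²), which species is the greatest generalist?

Convert percentages to proportions (divide by 100).
Σp_P2ᵢ² = 0.05² + 0.38² + 0.41² + 0.14² + 0.02² = 0.0025 + 0.1444 + 0.1681 + 0.0196 + 0.0004 = 0.3350
B_P2 = 1 / 0.3350 = 2.9851
Σp_P4ᵢ² = 0.02² + 0.41² + 0.02² + 0.06² + 0.49² = 0.0004 + 0.1681 + 0.0004 + 0.0036 + 0.2401 = 0.4126
B_P4 = 1 / 0.4126 = 2.4237
Σp_P1ᵢ² = 0.03² + 0.29² + 0.12² + 0.51² + 0.05² = 0.0009 + 0.0841 + 0.0144 + 0.2601 + 0.0025 = 0.3620
B_P1 = 1 / 0.3620 = 2.7624
Σp_P3ᵢ² = 0.04² + 0.13² + 0.64² + 0.17² + 0.02² = 0.0016 + 0.0169 + 0.4096 + 0.0289 + 0.0004 = 0.4574
B_P3 = 1 / 0.4574 = 2.1863
Highest B → broadest niche (most generalist): population P2 (B = 2.99).

population P2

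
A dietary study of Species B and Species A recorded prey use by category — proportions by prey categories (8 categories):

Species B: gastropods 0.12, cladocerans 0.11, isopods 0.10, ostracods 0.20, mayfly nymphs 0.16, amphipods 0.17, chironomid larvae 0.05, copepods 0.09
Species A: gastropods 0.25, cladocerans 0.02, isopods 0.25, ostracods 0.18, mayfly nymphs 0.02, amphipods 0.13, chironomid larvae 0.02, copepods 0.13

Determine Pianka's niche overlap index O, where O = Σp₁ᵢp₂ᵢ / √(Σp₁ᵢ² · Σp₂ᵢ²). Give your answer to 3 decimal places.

Σ p₁ᵢp₂ᵢ = 0.0300 + 0.0022 + 0.0250 + 0.0360 + 0.0032 + 0.0221 + 0.0010 + 0.0117 = 0.1312
Σp_1ᵢ² = 0.12² + 0.11² + 0.10² + 0.20² + 0.16² + 0.17² + 0.05² + 0.09² = 0.0144 + 0.0121 + 0.0100 + 0.0400 + 0.0256 + 0.0289 + 0.0025 + 0.0081 = 0.1416
Σp_2ᵢ² = 0.25² + 0.02² + 0.25² + 0.18² + 0.02² + 0.13² + 0.02² + 0.13² = 0.0625 + 0.0004 + 0.0625 + 0.0324 + 0.0004 + 0.0169 + 0.0004 + 0.0169 = 0.1924
O = 0.1312 / √(0.1416 × 0.1924) = 0.1312 / 0.165057 = 0.79488

0.795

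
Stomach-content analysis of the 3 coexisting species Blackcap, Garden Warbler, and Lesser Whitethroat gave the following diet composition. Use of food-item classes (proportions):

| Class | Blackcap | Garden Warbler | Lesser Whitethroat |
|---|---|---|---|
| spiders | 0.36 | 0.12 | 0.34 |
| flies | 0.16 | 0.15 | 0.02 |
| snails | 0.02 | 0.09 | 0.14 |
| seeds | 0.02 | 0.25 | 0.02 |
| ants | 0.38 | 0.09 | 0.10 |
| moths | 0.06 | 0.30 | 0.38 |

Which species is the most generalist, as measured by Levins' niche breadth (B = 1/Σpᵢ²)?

Σp_Blacᵢ² = 0.36² + 0.16² + 0.02² + 0.02² + 0.38² + 0.06² = 0.1296 + 0.0256 + 0.0004 + 0.0004 + 0.1444 + 0.0036 = 0.3040
B_Blac = 1 / 0.3040 = 3.2895
Σp_Warbᵢ² = 0.12² + 0.15² + 0.09² + 0.25² + 0.09² + 0.30² = 0.0144 + 0.0225 + 0.0081 + 0.0625 + 0.0081 + 0.0900 = 0.2056
B_Warb = 1 / 0.2056 = 4.8638
Σp_Whitᵢ² = 0.34² + 0.02² + 0.14² + 0.02² + 0.10² + 0.38² = 0.1156 + 0.0004 + 0.0196 + 0.0004 + 0.0100 + 0.1444 = 0.2904
B_Whit = 1 / 0.2904 = 3.4435
Highest B → broadest niche (most generalist): Garden Warbler (B = 4.86).

Garden Warbler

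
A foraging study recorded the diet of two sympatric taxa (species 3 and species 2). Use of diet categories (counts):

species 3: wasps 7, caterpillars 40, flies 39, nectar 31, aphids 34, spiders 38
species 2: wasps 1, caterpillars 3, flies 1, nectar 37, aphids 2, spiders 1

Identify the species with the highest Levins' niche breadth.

Proportions for species 3 (n=189): 7/189=0.0370, 40/189=0.2116, 39/189=0.2063, 31/189=0.1640, 34/189=0.1799, 38/189=0.2011
Proportions for species 2 (n=45): 1/45=0.0222, 3/45=0.0667, 1/45=0.0222, 37/45=0.8222, 2/45=0.0444, 1/45=0.0222
Σp_3ᵢ² = 0.0370² + 0.2116² + 0.2063² + 0.1640² + 0.1799² + 0.2011² = 0.001369 + 0.044775 + 0.042560 + 0.026896 + 0.032364 + 0.040441 = 0.188405
B_3 = 1 / 0.188405 = 5.3077
Σp_2ᵢ² = 0.0222² + 0.0667² + 0.0222² + 0.8222² + 0.0444² + 0.0222² = 0.000493 + 0.004449 + 0.000493 + 0.676013 + 0.001971 + 0.000493 = 0.683912
B_2 = 1 / 0.683912 = 1.4622
Highest B → broadest niche (most generalist): species 3 (B = 5.31).

species 3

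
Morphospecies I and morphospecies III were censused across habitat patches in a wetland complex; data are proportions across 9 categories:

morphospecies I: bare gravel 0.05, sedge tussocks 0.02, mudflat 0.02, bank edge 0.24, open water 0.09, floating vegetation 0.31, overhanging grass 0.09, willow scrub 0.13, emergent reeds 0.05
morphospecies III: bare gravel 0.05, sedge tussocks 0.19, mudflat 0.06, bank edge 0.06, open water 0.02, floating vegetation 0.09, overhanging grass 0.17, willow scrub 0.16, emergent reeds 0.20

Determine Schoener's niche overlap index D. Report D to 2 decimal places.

Σ|p₁ᵢ − p₂ᵢ| = 0.00 + 0.17 + 0.04 + 0.18 + 0.07 + 0.22 + 0.08 + 0.03 + 0.15 = 0.94
D = 1 − ½ × 0.94 = 1 − 0.470 = 0.5300

0.53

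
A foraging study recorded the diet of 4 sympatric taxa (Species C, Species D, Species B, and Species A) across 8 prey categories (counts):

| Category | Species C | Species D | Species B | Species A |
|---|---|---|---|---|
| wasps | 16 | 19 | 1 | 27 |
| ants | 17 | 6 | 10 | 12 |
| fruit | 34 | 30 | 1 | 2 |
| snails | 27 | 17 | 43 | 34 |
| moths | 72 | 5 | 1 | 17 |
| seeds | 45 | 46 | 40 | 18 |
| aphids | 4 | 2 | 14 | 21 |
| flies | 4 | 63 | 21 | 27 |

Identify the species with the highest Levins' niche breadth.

Species A

Proportions for Species C (n=219): 16/219=0.0731, 17/219=0.0776, 34/219=0.1553, 27/219=0.1233, 72/219=0.3288, 45/219=0.2055, 4/219=0.0183, 4/219=0.0183
Proportions for Species D (n=188): 19/188=0.1011, 6/188=0.0319, 30/188=0.1596, 17/188=0.0904, 5/188=0.0266, 46/188=0.2447, 2/188=0.0106, 63/188=0.3351
Proportions for Species B (n=131): 1/131=0.0076, 10/131=0.0763, 1/131=0.0076, 43/131=0.3282, 1/131=0.0076, 40/131=0.3053, 14/131=0.1069, 21/131=0.1603
Proportions for Species A (n=158): 27/158=0.1709, 12/158=0.0759, 2/158=0.0127, 34/158=0.2152, 17/158=0.1076, 18/158=0.1139, 21/158=0.1329, 27/158=0.1709
Σp_Cᵢ² = 0.0731² + 0.0776² + 0.1553² + 0.1233² + 0.3288² + 0.2055² + 0.0183² + 0.0183² = 0.005344 + 0.006022 + 0.024118 + 0.015203 + 0.108109 + 0.042230 + 0.000335 + 0.000335 = 0.201696
B_C = 1 / 0.201696 = 4.9580
Σp_Dᵢ² = 0.1011² + 0.0319² + 0.1596² + 0.0904² + 0.0266² + 0.2447² + 0.0106² + 0.3351² = 0.010221 + 0.001018 + 0.025472 + 0.008172 + 0.000708 + 0.059878 + 0.000112 + 0.112292 = 0.217873
B_D = 1 / 0.217873 = 4.5898
Σp_Bᵢ² = 0.0076² + 0.0763² + 0.0076² + 0.3282² + 0.0076² + 0.3053² + 0.1069² + 0.1603² = 0.000058 + 0.005822 + 0.000058 + 0.107715 + 0.000058 + 0.093208 + 0.011428 + 0.025696 = 0.244043
B_B = 1 / 0.244043 = 4.0976
Σp_Aᵢ² = 0.1709² + 0.0759² + 0.0127² + 0.2152² + 0.1076² + 0.1139² + 0.1329² + 0.1709² = 0.029207 + 0.005761 + 0.000161 + 0.046311 + 0.011578 + 0.012973 + 0.017662 + 0.029207 = 0.152860
B_A = 1 / 0.152860 = 6.5419
Highest B → broadest niche (most generalist): Species A (B = 6.54).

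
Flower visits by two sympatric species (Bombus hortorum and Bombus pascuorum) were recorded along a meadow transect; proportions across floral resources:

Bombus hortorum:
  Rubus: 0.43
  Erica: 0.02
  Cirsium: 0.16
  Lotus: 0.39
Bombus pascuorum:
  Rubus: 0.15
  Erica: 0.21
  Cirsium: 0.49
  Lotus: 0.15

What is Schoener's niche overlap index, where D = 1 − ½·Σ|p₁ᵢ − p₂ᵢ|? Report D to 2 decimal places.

Σ|p₁ᵢ − p₂ᵢ| = 0.28 + 0.19 + 0.33 + 0.24 = 1.04
D = 1 − ½ × 1.04 = 1 − 0.520 = 0.4800

0.48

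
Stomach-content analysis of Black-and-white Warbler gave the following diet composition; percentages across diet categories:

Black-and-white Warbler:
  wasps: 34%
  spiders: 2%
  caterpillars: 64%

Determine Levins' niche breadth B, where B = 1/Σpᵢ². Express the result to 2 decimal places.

1.90

Convert percentages to proportions (divide by 100).
Σpᵢ² = 0.34² + 0.02² + 0.64² = 0.1156 + 0.0004 + 0.4096 = 0.5256
B = 1 / 0.5256 = 1.9026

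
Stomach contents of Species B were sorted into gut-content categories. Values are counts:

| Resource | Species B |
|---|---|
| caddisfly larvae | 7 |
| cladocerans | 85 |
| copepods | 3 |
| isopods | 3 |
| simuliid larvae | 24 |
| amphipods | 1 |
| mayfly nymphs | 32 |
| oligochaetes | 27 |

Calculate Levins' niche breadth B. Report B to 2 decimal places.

3.44

Proportions for Species B (n=182): 7/182=0.0385, 85/182=0.4670, 3/182=0.0165, 3/182=0.0165, 24/182=0.1319, 1/182=0.0055, 32/182=0.1758, 27/182=0.1484
Σpᵢ² = 0.0385² + 0.4670² + 0.0165² + 0.0165² + 0.1319² + 0.0055² + 0.1758² + 0.1484² = 0.001482 + 0.218089 + 0.000272 + 0.000272 + 0.017398 + 0.000030 + 0.030906 + 0.022023 = 0.290472
B = 1 / 0.290472 = 3.4427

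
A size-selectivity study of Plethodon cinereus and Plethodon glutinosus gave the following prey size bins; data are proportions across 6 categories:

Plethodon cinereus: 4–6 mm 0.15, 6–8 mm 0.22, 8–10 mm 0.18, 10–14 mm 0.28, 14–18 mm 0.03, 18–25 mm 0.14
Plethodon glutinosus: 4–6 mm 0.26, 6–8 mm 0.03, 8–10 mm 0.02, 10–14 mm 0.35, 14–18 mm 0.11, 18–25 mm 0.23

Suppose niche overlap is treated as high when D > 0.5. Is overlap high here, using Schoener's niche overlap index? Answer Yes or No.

Yes

Σ|p₁ᵢ − p₂ᵢ| = 0.11 + 0.19 + 0.16 + 0.07 + 0.08 + 0.09 = 0.70
D = 1 − ½ × 0.70 = 1 − 0.350 = 0.6500
D = 0.6500 > 0.5 → Yes.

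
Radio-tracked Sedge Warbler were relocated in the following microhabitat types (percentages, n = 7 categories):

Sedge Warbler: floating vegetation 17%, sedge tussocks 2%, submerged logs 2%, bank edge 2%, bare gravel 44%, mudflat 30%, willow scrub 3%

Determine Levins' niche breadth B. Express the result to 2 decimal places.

3.18

Convert percentages to proportions (divide by 100).
Σpᵢ² = 0.17² + 0.02² + 0.02² + 0.02² + 0.44² + 0.30² + 0.03² = 0.0289 + 0.0004 + 0.0004 + 0.0004 + 0.1936 + 0.0900 + 0.0009 = 0.3146
B = 1 / 0.3146 = 3.1786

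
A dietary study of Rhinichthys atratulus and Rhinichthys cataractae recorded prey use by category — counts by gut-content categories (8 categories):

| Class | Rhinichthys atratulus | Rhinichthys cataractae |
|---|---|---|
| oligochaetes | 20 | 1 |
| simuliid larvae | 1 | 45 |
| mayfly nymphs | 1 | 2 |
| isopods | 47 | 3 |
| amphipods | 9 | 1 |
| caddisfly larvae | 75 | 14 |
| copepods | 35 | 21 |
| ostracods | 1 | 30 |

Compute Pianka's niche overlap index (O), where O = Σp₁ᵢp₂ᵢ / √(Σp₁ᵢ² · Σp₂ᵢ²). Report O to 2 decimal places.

Proportions for Rhinichthys atratulus (n=189): 20/189=0.1058, 1/189=0.0053, 1/189=0.0053, 47/189=0.2487, 9/189=0.0476, 75/189=0.3968, 35/189=0.1852, 1/189=0.0053
Proportions for Rhinichthys cataractae (n=117): 1/117=0.0085, 45/117=0.3846, 2/117=0.0171, 3/117=0.0256, 1/117=0.0085, 14/117=0.1197, 21/117=0.1795, 30/117=0.2564
Σ p₁ᵢp₂ᵢ = 0.000899 + 0.002038 + 0.000091 + 0.006367 + 0.000405 + 0.047497 + 0.033243 + 0.001359 = 0.091899
Σp_1ᵢ² = 0.1058² + 0.0053² + 0.0053² + 0.2487² + 0.0476² + 0.3968² + 0.1852² + 0.0053² = 0.011194 + 0.000028 + 0.000028 + 0.061852 + 0.002266 + 0.157450 + 0.034299 + 0.000028 = 0.267145
Σp_2ᵢ² = 0.0085² + 0.3846² + 0.0171² + 0.0256² + 0.0085² + 0.1197² + 0.1795² + 0.2564² = 0.000072 + 0.147917 + 0.000292 + 0.000655 + 0.000072 + 0.014328 + 0.032220 + 0.065741 = 0.261297
O = 0.091899 / √(0.267145 × 0.261297) = 0.091899 / 0.2642048 = 0.3478

0.35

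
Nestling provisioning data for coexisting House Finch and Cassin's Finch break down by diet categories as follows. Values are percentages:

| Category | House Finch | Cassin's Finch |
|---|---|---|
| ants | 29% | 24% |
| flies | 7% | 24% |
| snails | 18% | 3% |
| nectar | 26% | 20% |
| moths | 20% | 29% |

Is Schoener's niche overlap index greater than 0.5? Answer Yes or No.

Yes

Convert percentages to proportions (divide by 100).
Σ|p₁ᵢ − p₂ᵢ| = 0.05 + 0.17 + 0.15 + 0.06 + 0.09 = 0.52
D = 1 − ½ × 0.52 = 1 − 0.260 = 0.7400
D = 0.7400 > 0.5 → Yes.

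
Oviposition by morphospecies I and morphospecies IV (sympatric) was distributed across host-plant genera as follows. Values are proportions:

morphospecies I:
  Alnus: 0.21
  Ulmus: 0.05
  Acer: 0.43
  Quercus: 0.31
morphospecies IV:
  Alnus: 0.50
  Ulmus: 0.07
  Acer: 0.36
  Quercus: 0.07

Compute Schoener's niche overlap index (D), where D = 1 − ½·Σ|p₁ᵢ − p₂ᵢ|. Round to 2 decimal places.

0.69

Σ|p₁ᵢ − p₂ᵢ| = 0.29 + 0.02 + 0.07 + 0.24 = 0.62
D = 1 − ½ × 0.62 = 1 − 0.310 = 0.6900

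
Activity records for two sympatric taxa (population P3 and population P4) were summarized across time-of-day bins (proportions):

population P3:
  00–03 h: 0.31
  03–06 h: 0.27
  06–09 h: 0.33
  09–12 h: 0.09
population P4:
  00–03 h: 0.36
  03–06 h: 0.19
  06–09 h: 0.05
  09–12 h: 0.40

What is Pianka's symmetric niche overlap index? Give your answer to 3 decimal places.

0.703

Σ p₁ᵢp₂ᵢ = 0.1116 + 0.0513 + 0.0165 + 0.0360 = 0.2154
Σp_1ᵢ² = 0.31² + 0.27² + 0.33² + 0.09² = 0.0961 + 0.0729 + 0.1089 + 0.0081 = 0.2860
Σp_2ᵢ² = 0.36² + 0.19² + 0.05² + 0.40² = 0.1296 + 0.0361 + 0.0025 + 0.1600 = 0.3282
O = 0.2154 / √(0.2860 × 0.3282) = 0.2154 / 0.306374 = 0.70306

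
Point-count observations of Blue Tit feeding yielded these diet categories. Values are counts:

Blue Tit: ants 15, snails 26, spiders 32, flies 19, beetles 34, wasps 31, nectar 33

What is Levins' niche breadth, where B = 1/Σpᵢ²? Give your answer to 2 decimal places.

Proportions for Blue Tit (n=190): 15/190=0.0789, 26/190=0.1368, 32/190=0.1684, 19/190=0.1000, 34/190=0.1789, 31/190=0.1632, 33/190=0.1737
Σpᵢ² = 0.0789² + 0.1368² + 0.1684² + 0.1000² + 0.1789² + 0.1632² + 0.1737² = 0.006225 + 0.018714 + 0.028359 + 0.010000 + 0.032005 + 0.026634 + 0.030172 = 0.152109
B = 1 / 0.152109 = 6.5742

6.57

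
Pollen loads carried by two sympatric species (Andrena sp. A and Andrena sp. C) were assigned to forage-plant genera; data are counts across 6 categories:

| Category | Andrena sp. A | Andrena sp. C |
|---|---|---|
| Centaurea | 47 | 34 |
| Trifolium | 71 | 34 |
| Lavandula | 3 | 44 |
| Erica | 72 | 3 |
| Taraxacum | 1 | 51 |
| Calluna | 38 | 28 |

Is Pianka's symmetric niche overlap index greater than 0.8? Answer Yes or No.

Proportions for Andrena sp. A (n=232): 47/232=0.2026, 71/232=0.3060, 3/232=0.0129, 72/232=0.3103, 1/232=0.0043, 38/232=0.1638
Proportions for Andrena sp. C (n=194): 34/194=0.1753, 34/194=0.1753, 44/194=0.2268, 3/194=0.0155, 51/194=0.2629, 28/194=0.1443
Σ p₁ᵢp₂ᵢ = 0.035516 + 0.053642 + 0.002926 + 0.004810 + 0.001130 + 0.023636 = 0.121660
Σp_1ᵢ² = 0.2026² + 0.3060² + 0.0129² + 0.3103² + 0.0043² + 0.1638² = 0.041047 + 0.093636 + 0.000166 + 0.096286 + 0.000018 + 0.026830 = 0.257983
Σp_2ᵢ² = 0.1753² + 0.1753² + 0.2268² + 0.0155² + 0.2629² + 0.1443² = 0.030730 + 0.030730 + 0.051438 + 0.000240 + 0.069116 + 0.020822 = 0.203076
O = 0.121660 / √(0.257983 × 0.203076) = 0.121660 / 0.2288890 = 0.5315
O = 0.5315 < 0.8 → No.

No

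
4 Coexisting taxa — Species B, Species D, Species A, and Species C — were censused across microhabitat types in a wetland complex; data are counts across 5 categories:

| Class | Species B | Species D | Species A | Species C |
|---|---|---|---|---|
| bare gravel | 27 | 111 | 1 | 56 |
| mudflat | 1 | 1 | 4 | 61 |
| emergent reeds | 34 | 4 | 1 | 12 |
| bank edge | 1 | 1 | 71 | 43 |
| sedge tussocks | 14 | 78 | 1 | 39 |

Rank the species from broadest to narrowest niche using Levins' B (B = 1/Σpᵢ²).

Proportions for Species B (n=77): 27/77=0.3506, 1/77=0.0130, 34/77=0.4416, 1/77=0.0130, 14/77=0.1818
Proportions for Species D (n=195): 111/195=0.5692, 1/195=0.0051, 4/195=0.0205, 1/195=0.0051, 78/195=0.4000
Proportions for Species A (n=78): 1/78=0.0128, 4/78=0.0513, 1/78=0.0128, 71/78=0.9103, 1/78=0.0128
Proportions for Species C (n=211): 56/211=0.2654, 61/211=0.2891, 12/211=0.0569, 43/211=0.2038, 39/211=0.1848
Σp_Bᵢ² = 0.3506² + 0.0130² + 0.4416² + 0.0130² + 0.1818² = 0.122920 + 0.000169 + 0.195011 + 0.000169 + 0.033051 = 0.351320
B_B = 1 / 0.351320 = 2.8464
Σp_Dᵢ² = 0.5692² + 0.0051² + 0.0205² + 0.0051² + 0.4000² = 0.323989 + 0.000026 + 0.000420 + 0.000026 + 0.160000 = 0.484461
B_D = 1 / 0.484461 = 2.0641
Σp_Aᵢ² = 0.0128² + 0.0513² + 0.0128² + 0.9103² + 0.0128² = 0.000164 + 0.002632 + 0.000164 + 0.828646 + 0.000164 = 0.831770
B_A = 1 / 0.831770 = 1.2023
Σp_Cᵢ² = 0.2654² + 0.2891² + 0.0569² + 0.2038² + 0.1848² = 0.070437 + 0.083579 + 0.003238 + 0.041534 + 0.034151 = 0.232939
B_C = 1 / 0.232939 = 4.2930
Ranking by B (broadest → narrowest): Species C (4.29) > Species B (2.85) > Species D (2.06) > Species A (1.20)

Species C > Species B > Species D > Species A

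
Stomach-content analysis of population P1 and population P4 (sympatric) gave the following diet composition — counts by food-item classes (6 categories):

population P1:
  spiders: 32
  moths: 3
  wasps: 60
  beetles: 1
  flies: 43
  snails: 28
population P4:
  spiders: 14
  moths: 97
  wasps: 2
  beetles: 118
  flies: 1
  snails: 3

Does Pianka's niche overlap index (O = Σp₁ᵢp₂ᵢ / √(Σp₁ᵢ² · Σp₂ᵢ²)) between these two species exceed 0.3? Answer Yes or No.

No

Proportions for population P1 (n=167): 32/167=0.1916, 3/167=0.0180, 60/167=0.3593, 1/167=0.0060, 43/167=0.2575, 28/167=0.1677
Proportions for population P4 (n=235): 14/235=0.0596, 97/235=0.4128, 2/235=0.0085, 118/235=0.5021, 1/235=0.0043, 3/235=0.0128
Σ p₁ᵢp₂ᵢ = 0.011419 + 0.007430 + 0.003054 + 0.003013 + 0.001107 + 0.002147 = 0.028170
Σp_1ᵢ² = 0.1916² + 0.0180² + 0.3593² + 0.0060² + 0.2575² + 0.1677² = 0.036711 + 0.000324 + 0.129096 + 0.000036 + 0.066306 + 0.028123 = 0.260596
Σp_2ᵢ² = 0.0596² + 0.4128² + 0.0085² + 0.5021² + 0.0043² + 0.0128² = 0.003552 + 0.170404 + 0.000072 + 0.252104 + 0.000018 + 0.000164 = 0.426314
O = 0.028170 / √(0.260596 × 0.426314) = 0.028170 / 0.3333103 = 0.0845
O = 0.0845 < 0.3 → No.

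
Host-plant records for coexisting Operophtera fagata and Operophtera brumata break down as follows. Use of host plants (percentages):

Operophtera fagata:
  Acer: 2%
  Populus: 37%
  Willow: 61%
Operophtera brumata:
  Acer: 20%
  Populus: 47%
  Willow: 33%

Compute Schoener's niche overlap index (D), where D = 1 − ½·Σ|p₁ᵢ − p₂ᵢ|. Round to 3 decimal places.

0.720

Convert percentages to proportions (divide by 100).
Σ|p₁ᵢ − p₂ᵢ| = 0.18 + 0.10 + 0.28 = 0.56
D = 1 − ½ × 0.56 = 1 − 0.280 = 0.72000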